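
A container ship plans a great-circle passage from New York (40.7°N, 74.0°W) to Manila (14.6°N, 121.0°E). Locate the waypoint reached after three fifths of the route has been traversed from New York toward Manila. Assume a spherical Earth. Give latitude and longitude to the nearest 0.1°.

≈ (61.3°N, 142.6°E)

Write both endpoints as unit vectors p₁, p₂ with components (cos φ cos λ, cos φ sin λ, sin φ).
The central angle between the endpoints is δ = arccos(p₁·p₂) ≈ 2.146 rad (123.0°).
Interpolate at f = 3/5 with slerp weights a = sin((1−f)δ)/sin δ ≈ 0.902, b = sin(fδ)/sin δ ≈ 1.145.
p = a·p₁ + b·p₂ ≈ (-0.382, 0.292, 0.877); φ = arcsin(p_z) ≈ 61.27°, λ = atan2(p_y, p_x) ≈ 142.61°.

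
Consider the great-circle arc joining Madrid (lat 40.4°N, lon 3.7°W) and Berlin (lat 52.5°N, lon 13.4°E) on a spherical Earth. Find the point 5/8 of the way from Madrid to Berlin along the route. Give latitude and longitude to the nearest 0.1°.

Write both endpoints as unit vectors p₁, p₂ with components (cos φ cos λ, cos φ sin λ, sin φ).
The central angle between the endpoints is δ = arccos(p₁·p₂) ≈ 0.293 rad (16.8°).
Interpolate at f = 5/8 with slerp weights a = sin((1−f)δ)/sin δ ≈ 0.380, b = sin(fδ)/sin δ ≈ 0.631.
p = a·p₁ + b·p₂ ≈ (0.662, 0.070, 0.746); φ = arcsin(p_z) ≈ 48.27°, λ = atan2(p_y, p_x) ≈ 6.06°.

≈ lat 48.3°N, lon 6.1°E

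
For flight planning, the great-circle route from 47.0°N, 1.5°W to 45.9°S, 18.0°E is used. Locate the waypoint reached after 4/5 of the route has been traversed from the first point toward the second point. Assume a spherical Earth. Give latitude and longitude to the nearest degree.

Convert each endpoint to a unit vector on the sphere (x = cos φ cos λ, y = cos φ sin λ, z = sin φ).
The central angle between the endpoints is δ = arccos(p₁·p₂) ≈ 1.649 rad (94.5°).
Interpolate at f = 4/5 with slerp weights a = sin((1−f)δ)/sin δ ≈ 0.325, b = sin(fδ)/sin δ ≈ 0.971.
p = a·p₁ + b·p₂ ≈ (0.864, 0.203, -0.460); φ = arcsin(p_z) ≈ -27.39°, λ = atan2(p_y, p_x) ≈ 13.22°.

≈ 27°S, 13°E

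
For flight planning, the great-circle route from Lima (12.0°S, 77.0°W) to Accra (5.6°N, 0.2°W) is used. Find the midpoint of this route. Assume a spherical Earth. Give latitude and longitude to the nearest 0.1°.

Write both endpoints as unit vectors p₁, p₂ with components (cos φ cos λ, cos φ sin λ, sin φ).
The central angle between the endpoints is δ = arccos(p₁·p₂) ≈ 1.367 rad (78.3°).
Interpolate at f = 1/2 with slerp weights a = sin((1−f)δ)/sin δ ≈ 0.645, b = sin(fδ)/sin δ ≈ 0.645.
p = a·p₁ + b·p₂ ≈ (0.784, -0.617, -0.071); φ = arcsin(p_z) ≈ -4.08°, λ = atan2(p_y, p_x) ≈ -38.21°.

≈ 4.1°S, 38.2°W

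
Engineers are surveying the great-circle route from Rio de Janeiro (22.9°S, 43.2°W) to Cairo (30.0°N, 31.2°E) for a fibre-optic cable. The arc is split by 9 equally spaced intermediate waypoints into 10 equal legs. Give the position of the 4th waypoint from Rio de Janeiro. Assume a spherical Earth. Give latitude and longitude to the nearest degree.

The haversine formula gives a central angle δ ≈ 1.551 rad (88.9°) between the endpoints.
Interpolate at f = 4/10 with slerp weights a = sin((1−f)δ)/sin δ ≈ 0.802, b = sin(fδ)/sin δ ≈ 0.581.
p = a·p₁ + b·p₂ ≈ (0.969, -0.245, -0.021); φ = arcsin(p_z) ≈ -1.23°, λ = atan2(p_y, p_x) ≈ -14.18°.

≈ 1°S, 14°W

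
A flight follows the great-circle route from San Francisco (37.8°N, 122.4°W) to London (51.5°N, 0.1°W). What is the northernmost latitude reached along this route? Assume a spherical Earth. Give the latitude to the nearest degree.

The great circle lies in the plane with unit normal n̂ = (p₁ × p₂)/|p₁ × p₂|.
Here n̂_z ≈ +0.426; the vertex latitude is φ_max = arccos|n̂_z| ≈ 64.8°.
Check via Clairaut: cos φ_max = |cos φ₁| · sin C = cos(37.8°)·sin(32.6°) ≈ 0.426, again giving ≈ 64.8°.

≈ 65°N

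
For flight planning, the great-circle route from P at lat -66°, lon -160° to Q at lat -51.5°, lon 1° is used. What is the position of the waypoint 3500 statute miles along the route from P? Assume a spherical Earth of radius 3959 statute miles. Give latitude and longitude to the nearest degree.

From cos δ = sin φ₁ sin φ₂ + cos φ₁ cos φ₂ cos Δλ, the central angle is δ ≈ 1.075 rad (61.6°). The total great-circle distance is δ·R ≈ 1.075 × 3959 ≈ 4257 mi, so the target fraction is f = 3500/4257 ≈ 0.822.
Interpolate at f ≈ 0.822 with slerp weights a = sin((1−f)δ)/sin δ ≈ 0.216, b = sin(fδ)/sin δ ≈ 0.879.
p = a·p₁ + b·p₂ ≈ (0.465, -0.020, -0.885); φ = arcsin(p_z) ≈ -62.29°, λ = atan2(p_y, p_x) ≈ -2.53°.

≈ lat -62°, lon -3°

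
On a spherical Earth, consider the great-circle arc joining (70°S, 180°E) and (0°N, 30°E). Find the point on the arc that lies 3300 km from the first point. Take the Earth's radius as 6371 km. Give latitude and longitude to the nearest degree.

≈ (74°S, 69°E)

From cos δ = sin φ₁ sin φ₂ + cos φ₁ cos φ₂ cos Δλ, the central angle is δ ≈ 1.872 rad (107.2°). The total great-circle distance is δ·R ≈ 1.872 × 6371 ≈ 11923 km, so the target fraction is f = 3300/11923 ≈ 0.277.
Interpolate at f ≈ 0.277 with slerp weights a = sin((1−f)δ)/sin δ ≈ 1.022, b = sin(fδ)/sin δ ≈ 0.518.
p = a·p₁ + b·p₂ ≈ (0.099, 0.259, -0.961); φ = arcsin(p_z) ≈ -73.89°, λ = atan2(p_y, p_x) ≈ 69.05°.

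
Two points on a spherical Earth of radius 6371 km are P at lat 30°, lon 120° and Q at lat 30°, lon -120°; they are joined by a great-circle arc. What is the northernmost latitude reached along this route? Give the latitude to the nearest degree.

The great circle lies in the plane with unit normal n̂ = (p₁ × p₂)/|p₁ × p₂|.
Here n̂_z ≈ +0.655; the vertex latitude is φ_max = arccos|n̂_z| ≈ 49.1°.

≈ 49°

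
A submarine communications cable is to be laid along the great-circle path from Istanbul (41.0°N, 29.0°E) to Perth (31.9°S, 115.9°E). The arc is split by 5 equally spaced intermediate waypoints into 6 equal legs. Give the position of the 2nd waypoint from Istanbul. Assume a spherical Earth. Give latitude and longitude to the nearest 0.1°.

≈ 19.3°N, 62.8°E

From cos δ = sin φ₁ sin φ₂ + cos φ₁ cos φ₂ cos Δλ, the central angle is δ ≈ 1.888 rad (108.2°).
Interpolate at f = 2/6 with slerp weights a = sin((1−f)δ)/sin δ ≈ 1.002, b = sin(fδ)/sin δ ≈ 0.620.
p = a·p₁ + b·p₂ ≈ (0.431, 0.840, 0.330); φ = arcsin(p_z) ≈ 19.26°, λ = atan2(p_y, p_x) ≈ 62.80°.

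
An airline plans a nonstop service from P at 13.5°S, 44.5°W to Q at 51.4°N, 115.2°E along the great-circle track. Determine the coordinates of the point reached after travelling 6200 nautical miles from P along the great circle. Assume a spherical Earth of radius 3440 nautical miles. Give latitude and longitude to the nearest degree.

≈ 71°N, 47°E

The haversine formula gives a central angle δ ≈ 2.421 rad (138.7°) between the endpoints. The total great-circle distance is δ·R ≈ 2.421 × 3440 ≈ 8328 nmi, so the target fraction is f = 6200/8328 ≈ 0.744.
Interpolate at f ≈ 0.744 with slerp weights a = sin((1−f)δ)/sin δ ≈ 0.879, b = sin(fδ)/sin δ ≈ 1.475.
p = a·p₁ + b·p₂ ≈ (0.218, 0.234, 0.948); φ = arcsin(p_z) ≈ 71.37°, λ = atan2(p_y, p_x) ≈ 47.02°.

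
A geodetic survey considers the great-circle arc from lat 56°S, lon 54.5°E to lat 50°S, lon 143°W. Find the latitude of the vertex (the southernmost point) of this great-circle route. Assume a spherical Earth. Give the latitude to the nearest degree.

≈ 84°S

The great circle lies in the plane with unit normal n̂ = (p₁ × p₂)/|p₁ × p₂|.
Here n̂_z ≈ +0.113; the vertex latitude is φ_max = arccos|n̂_z| ≈ 83.5°.
Check via Clairaut: cos φ_max = |cos φ₁| · sin C = cos(56.0°)·sin(168.3°) ≈ 0.113, again giving ≈ 83.5°.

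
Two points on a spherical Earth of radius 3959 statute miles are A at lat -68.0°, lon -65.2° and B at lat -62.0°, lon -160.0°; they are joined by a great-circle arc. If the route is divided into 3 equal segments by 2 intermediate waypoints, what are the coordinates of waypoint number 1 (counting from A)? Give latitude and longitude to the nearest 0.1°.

Convert each endpoint to a unit vector on the sphere (x = cos φ cos λ, y = cos φ sin λ, z = sin φ).
The central angle between the endpoints is δ = arccos(p₁·p₂) ≈ 0.637 rad (36.5°).
Interpolate at f = 1/3 with slerp weights a = sin((1−f)δ)/sin δ ≈ 0.693, b = sin(fδ)/sin δ ≈ 0.354.
p = a·p₁ + b·p₂ ≈ (-0.047, -0.292, -0.955); φ = arcsin(p_z) ≈ -72.77°, λ = atan2(p_y, p_x) ≈ -99.22°.

≈ lat -72.8°, lon -99.2°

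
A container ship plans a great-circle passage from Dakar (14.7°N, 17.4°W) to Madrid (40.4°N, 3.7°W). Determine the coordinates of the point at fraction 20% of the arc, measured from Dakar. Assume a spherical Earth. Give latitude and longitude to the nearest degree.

≈ (20°N, 15°W)

Write both endpoints as unit vectors p₁, p₂ with components (cos φ cos λ, cos φ sin λ, sin φ).
The central angle between the endpoints is δ = arccos(p₁·p₂) ≈ 0.495 rad (28.3°).
Interpolate at f = 0.20 with slerp weights a = sin((1−f)δ)/sin δ ≈ 0.812, b = sin(fδ)/sin δ ≈ 0.208.
p = a·p₁ + b·p₂ ≈ (0.908, -0.245, 0.341); φ = arcsin(p_z) ≈ 19.93°, λ = atan2(p_y, p_x) ≈ -15.11°.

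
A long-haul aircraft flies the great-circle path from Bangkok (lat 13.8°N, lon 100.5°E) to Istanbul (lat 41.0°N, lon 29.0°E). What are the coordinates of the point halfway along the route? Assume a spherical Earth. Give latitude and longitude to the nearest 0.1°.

≈ lat 32.5°N, lon 69.9°E

Convert each endpoint to a unit vector on the sphere (x = cos φ cos λ, y = cos φ sin λ, z = sin φ).
The central angle between the endpoints is δ = arccos(p₁·p₂) ≈ 1.171 rad (67.1°).
Interpolate at f = 1/2 with slerp weights a = sin((1−f)δ)/sin δ ≈ 0.600, b = sin(fδ)/sin δ ≈ 0.600.
p = a·p₁ + b·p₂ ≈ (0.290, 0.792, 0.537); φ = arcsin(p_z) ≈ 32.46°, λ = atan2(p_y, p_x) ≈ 69.91°.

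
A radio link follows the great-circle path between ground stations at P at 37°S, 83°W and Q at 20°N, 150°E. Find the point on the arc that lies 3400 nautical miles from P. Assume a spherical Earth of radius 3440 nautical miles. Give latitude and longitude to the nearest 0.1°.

Write both endpoints as unit vectors p₁, p₂ with components (cos φ cos λ, cos φ sin λ, sin φ).
The central angle between the endpoints is δ = arccos(p₁·p₂) ≈ 2.288 rad (131.1°). The total great-circle distance is δ·R ≈ 2.288 × 3440 ≈ 7872 nmi, so the target fraction is f = 3400/7872 ≈ 0.432.
Interpolate at f ≈ 0.432 with slerp weights a = sin((1−f)δ)/sin δ ≈ 1.279, b = sin(fδ)/sin δ ≈ 1.108.
p = a·p₁ + b·p₂ ≈ (-0.778, -0.493, -0.391); φ = arcsin(p_z) ≈ -22.99°, λ = atan2(p_y, p_x) ≈ -147.63°.

≈ 23.0°S, 147.6°W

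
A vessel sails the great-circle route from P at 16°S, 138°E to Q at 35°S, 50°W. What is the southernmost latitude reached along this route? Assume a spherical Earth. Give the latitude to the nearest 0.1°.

The great circle lies in the plane with unit normal n̂ = (p₁ × p₂)/|p₁ × p₂|.
Here n̂_z ≈ +0.140; the vertex latitude is φ_max = arccos|n̂_z| ≈ 82.0°.

≈ 82.0°S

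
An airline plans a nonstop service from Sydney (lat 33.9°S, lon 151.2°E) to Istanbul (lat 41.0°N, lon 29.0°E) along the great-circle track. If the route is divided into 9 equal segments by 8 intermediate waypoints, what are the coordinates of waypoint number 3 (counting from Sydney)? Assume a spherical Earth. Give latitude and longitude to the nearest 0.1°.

Convert each endpoint to a unit vector on the sphere (x = cos φ cos λ, y = cos φ sin λ, z = sin φ).
The central angle between the endpoints is δ = arccos(p₁·p₂) ≈ 2.346 rad (134.4°).
Interpolate at f = 3/9 with slerp weights a = sin((1−f)δ)/sin δ ≈ 1.400, b = sin(fδ)/sin δ ≈ 0.986.
p = a·p₁ + b·p₂ ≈ (-0.367, 0.921, -0.134); φ = arcsin(p_z) ≈ -7.68°, λ = atan2(p_y, p_x) ≈ 111.74°.

≈ lat 7.7°S, lon 111.7°E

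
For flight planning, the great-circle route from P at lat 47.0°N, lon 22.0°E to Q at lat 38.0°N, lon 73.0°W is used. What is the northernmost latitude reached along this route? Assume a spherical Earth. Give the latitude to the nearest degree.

The great circle lies in the plane with unit normal n̂ = (p₁ × p₂)/|p₁ × p₂|.
Here n̂_z ≈ -0.585; the vertex latitude is φ_max = arccos|n̂_z| ≈ 54.2°.

≈ 54°N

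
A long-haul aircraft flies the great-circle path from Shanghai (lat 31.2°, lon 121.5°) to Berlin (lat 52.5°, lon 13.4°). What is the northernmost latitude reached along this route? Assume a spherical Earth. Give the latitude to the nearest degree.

The great circle lies in the plane with unit normal n̂ = (p₁ × p₂)/|p₁ × p₂|.
Here n̂_z ≈ -0.511; the vertex latitude is φ_max = arccos|n̂_z| ≈ 59.3°.

≈ 59°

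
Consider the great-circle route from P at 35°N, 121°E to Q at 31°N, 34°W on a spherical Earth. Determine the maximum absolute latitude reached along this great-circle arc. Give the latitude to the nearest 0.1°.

≈ 71.6°N

The great circle lies in the plane with unit normal n̂ = (p₁ × p₂)/|p₁ × p₂|.
Here n̂_z ≈ -0.316; the vertex latitude is φ_max = arccos|n̂_z| ≈ 71.6°.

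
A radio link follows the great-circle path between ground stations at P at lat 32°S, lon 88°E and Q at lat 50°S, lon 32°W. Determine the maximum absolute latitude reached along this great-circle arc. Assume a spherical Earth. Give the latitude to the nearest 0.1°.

≈ 61.6°S

The great circle lies in the plane with unit normal n̂ = (p₁ × p₂)/|p₁ × p₂|.
Here n̂_z ≈ -0.476; the vertex latitude is φ_max = arccos|n̂_z| ≈ 61.6°.
Check via Clairaut: cos φ_max = |cos φ₁| · sin C = cos(32.0°)·sin(145.8°) ≈ 0.476, again giving ≈ 61.6°.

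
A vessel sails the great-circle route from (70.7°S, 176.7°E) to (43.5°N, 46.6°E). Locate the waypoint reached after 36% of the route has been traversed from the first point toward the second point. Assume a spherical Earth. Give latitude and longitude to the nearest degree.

The haversine formula gives a central angle δ ≈ 2.505 rad (143.5°) between the endpoints.
Interpolate at f = 0.36 with slerp weights a = sin((1−f)δ)/sin δ ≈ 1.681, b = sin(fδ)/sin δ ≈ 1.319.
p = a·p₁ + b·p₂ ≈ (0.103, 0.727, -0.678); φ = arcsin(p_z) ≈ -42.72°, λ = atan2(p_y, p_x) ≈ 81.95°.

≈ (43°S, 82°E)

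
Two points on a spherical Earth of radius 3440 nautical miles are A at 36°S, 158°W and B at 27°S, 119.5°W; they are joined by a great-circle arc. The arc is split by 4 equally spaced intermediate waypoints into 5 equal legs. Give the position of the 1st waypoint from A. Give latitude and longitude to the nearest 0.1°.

≈ 35.2°S, 149.7°W

From cos δ = sin φ₁ sin φ₂ + cos φ₁ cos φ₂ cos Δλ, the central angle is δ ≈ 0.590 rad (33.8°).
Interpolate at f = 1/5 with slerp weights a = sin((1−f)δ)/sin δ ≈ 0.817, b = sin(fδ)/sin δ ≈ 0.212.
p = a·p₁ + b·p₂ ≈ (-0.706, -0.412, -0.576); φ = arcsin(p_z) ≈ -35.20°, λ = atan2(p_y, p_x) ≈ -149.74°.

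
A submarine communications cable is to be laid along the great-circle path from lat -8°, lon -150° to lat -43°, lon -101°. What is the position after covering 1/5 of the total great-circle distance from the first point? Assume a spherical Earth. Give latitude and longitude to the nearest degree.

From cos δ = sin φ₁ sin φ₂ + cos φ₁ cos φ₂ cos Δλ, the central angle is δ ≈ 0.964 rad (55.2°).
Interpolate at f = 1/5 with slerp weights a = sin((1−f)δ)/sin δ ≈ 0.848, b = sin(fδ)/sin δ ≈ 0.233.
p = a·p₁ + b·p₂ ≈ (-0.760, -0.588, -0.277); φ = arcsin(p_z) ≈ -16.09°, λ = atan2(p_y, p_x) ≈ -142.30°.

≈ lat -16°, lon -142°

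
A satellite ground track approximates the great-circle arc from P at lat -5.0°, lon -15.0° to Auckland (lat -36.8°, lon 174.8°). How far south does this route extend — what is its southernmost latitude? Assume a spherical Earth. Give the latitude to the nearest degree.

The great circle lies in the plane with unit normal n̂ = (p₁ × p₂)/|p₁ × p₂|.
Here n̂_z ≈ -0.200; the vertex latitude is φ_max = arccos|n̂_z| ≈ 78.5°.
Check via Clairaut: cos φ_max = |cos φ₁| · sin C = cos(5.0°)·sin(168.4°) ≈ 0.200, again giving ≈ 78.5°.

≈ -78°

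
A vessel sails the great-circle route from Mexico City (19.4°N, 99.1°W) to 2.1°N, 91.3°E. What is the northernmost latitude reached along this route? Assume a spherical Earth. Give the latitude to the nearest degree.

≈ 65°N

The great circle lies in the plane with unit normal n̂ = (p₁ × p₂)/|p₁ × p₂|.
Here n̂_z ≈ -0.422; the vertex latitude is φ_max = arccos|n̂_z| ≈ 65.1°.
Check via Clairaut: cos φ_max = |cos φ₁| · sin C = cos(19.4°)·sin(26.5°) ≈ 0.422, again giving ≈ 65.1°.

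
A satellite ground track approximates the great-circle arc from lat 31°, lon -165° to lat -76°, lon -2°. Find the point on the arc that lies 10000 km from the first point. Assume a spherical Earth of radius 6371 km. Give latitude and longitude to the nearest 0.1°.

Convert each endpoint to a unit vector on the sphere (x = cos φ cos λ, y = cos φ sin λ, z = sin φ).
The central angle between the endpoints is δ = arccos(p₁·p₂) ≈ 2.343 rad (134.3°). The total great-circle distance is δ·R ≈ 2.343 × 6371 ≈ 14930 km, so the target fraction is f = 10000/14930 ≈ 0.670.
Interpolate at f ≈ 0.670 with slerp weights a = sin((1−f)δ)/sin δ ≈ 0.976, b = sin(fδ)/sin δ ≈ 1.397.
p = a·p₁ + b·p₂ ≈ (-0.470, -0.228, -0.852); φ = arcsin(p_z) ≈ -58.47°, λ = atan2(p_y, p_x) ≈ -154.11°.

≈ lat -58.5°, lon -154.1°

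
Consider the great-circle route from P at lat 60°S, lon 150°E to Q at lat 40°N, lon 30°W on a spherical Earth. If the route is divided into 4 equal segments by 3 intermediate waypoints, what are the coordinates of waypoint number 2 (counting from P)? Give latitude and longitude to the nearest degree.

≈ lat 40°S, lon 30°W

Convert each endpoint to a unit vector on the sphere (x = cos φ cos λ, y = cos φ sin λ, z = sin φ).
The central angle between the endpoints is δ = arccos(p₁·p₂) ≈ 2.793 rad (160.0°).
Interpolate at f = 2/4 with slerp weights a = sin((1−f)δ)/sin δ ≈ 2.879, b = sin(fδ)/sin δ ≈ 2.879.
p = a·p₁ + b·p₂ ≈ (0.663, -0.383, -0.643); φ = arcsin(p_z) ≈ -40.00°, λ = atan2(p_y, p_x) ≈ -30.00°.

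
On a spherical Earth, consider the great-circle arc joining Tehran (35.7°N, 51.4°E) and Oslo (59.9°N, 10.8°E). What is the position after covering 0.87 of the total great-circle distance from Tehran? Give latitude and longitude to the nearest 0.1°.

Write both endpoints as unit vectors p₁, p₂ with components (cos φ cos λ, cos φ sin λ, sin φ).
The central angle between the endpoints is δ = arccos(p₁·p₂) ≈ 0.620 rad (35.5°).
Interpolate at f = 0.87 with slerp weights a = sin((1−f)δ)/sin δ ≈ 0.139, b = sin(fδ)/sin δ ≈ 0.884.
p = a·p₁ + b·p₂ ≈ (0.506, 0.171, 0.846); φ = arcsin(p_z) ≈ 57.74°, λ = atan2(p_y, p_x) ≈ 18.68°.

≈ (57.7°N, 18.7°E)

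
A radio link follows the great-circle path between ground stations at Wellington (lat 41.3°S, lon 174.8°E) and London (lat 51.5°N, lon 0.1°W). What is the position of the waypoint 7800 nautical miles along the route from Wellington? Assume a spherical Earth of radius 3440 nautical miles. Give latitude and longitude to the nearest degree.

From cos δ = sin φ₁ sin φ₂ + cos φ₁ cos φ₂ cos Δλ, the central angle is δ ≈ 2.953 rad (169.2°). The total great-circle distance is δ·R ≈ 2.953 × 3440 ≈ 10160 nmi, so the target fraction is f = 7800/10160 ≈ 0.768.
Interpolate at f ≈ 0.768 with slerp weights a = sin((1−f)δ)/sin δ ≈ 3.386, b = sin(fδ)/sin δ ≈ 4.100.
p = a·p₁ + b·p₂ ≈ (0.019, 0.226, 0.974); φ = arcsin(p_z) ≈ 76.89°, λ = atan2(p_y, p_x) ≈ 85.18°.

≈ lat 77°N, lon 85°E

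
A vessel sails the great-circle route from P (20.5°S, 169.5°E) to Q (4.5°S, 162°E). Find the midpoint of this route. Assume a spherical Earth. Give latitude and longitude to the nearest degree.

The haversine formula gives a central angle δ ≈ 0.307 rad (17.6°) between the endpoints.
Interpolate at f = 1/2 with slerp weights a = sin((1−f)δ)/sin δ ≈ 0.506, b = sin(fδ)/sin δ ≈ 0.506.
p = a·p₁ + b·p₂ ≈ (-0.946, 0.242, -0.217); φ = arcsin(p_z) ≈ -12.53°, λ = atan2(p_y, p_x) ≈ 165.63°.

≈ (13°S, 166°E)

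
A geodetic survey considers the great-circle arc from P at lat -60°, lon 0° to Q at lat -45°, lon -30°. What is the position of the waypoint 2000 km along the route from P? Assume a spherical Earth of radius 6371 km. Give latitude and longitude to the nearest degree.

≈ lat -49°, lon -25°

Convert each endpoint to a unit vector on the sphere (x = cos φ cos λ, y = cos φ sin λ, z = sin φ).
The central angle between the endpoints is δ = arccos(p₁·p₂) ≈ 0.406 rad (23.3°). The total great-circle distance is δ·R ≈ 0.406 × 6371 ≈ 2589 km, so the target fraction is f = 2000/2589 ≈ 0.772.
Interpolate at f ≈ 0.772 with slerp weights a = sin((1−f)δ)/sin δ ≈ 0.234, b = sin(fδ)/sin δ ≈ 0.781.
p = a·p₁ + b·p₂ ≈ (0.595, -0.276, -0.755); φ = arcsin(p_z) ≈ -49.00°, λ = atan2(p_y, p_x) ≈ -24.89°.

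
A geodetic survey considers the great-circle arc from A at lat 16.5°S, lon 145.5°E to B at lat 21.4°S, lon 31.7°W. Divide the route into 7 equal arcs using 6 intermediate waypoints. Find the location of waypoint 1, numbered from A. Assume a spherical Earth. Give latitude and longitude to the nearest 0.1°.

From cos δ = sin φ₁ sin φ₂ + cos φ₁ cos φ₂ cos Δλ, the central angle is δ ≈ 2.478 rad (142.0°).
Interpolate at f = 1/7 with slerp weights a = sin((1−f)δ)/sin δ ≈ 1.382, b = sin(fδ)/sin δ ≈ 0.563.
p = a·p₁ + b·p₂ ≈ (-0.646, 0.475, -0.598); φ = arcsin(p_z) ≈ -36.72°, λ = atan2(p_y, p_x) ≈ 143.67°.

≈ lat 36.7°S, lon 143.7°E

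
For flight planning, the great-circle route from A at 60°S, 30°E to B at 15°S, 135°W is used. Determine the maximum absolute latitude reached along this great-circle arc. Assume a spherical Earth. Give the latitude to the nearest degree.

≈ 83°S

The great circle lies in the plane with unit normal n̂ = (p₁ × p₂)/|p₁ × p₂|.
Here n̂_z ≈ -0.129; the vertex latitude is φ_max = arccos|n̂_z| ≈ 82.6°.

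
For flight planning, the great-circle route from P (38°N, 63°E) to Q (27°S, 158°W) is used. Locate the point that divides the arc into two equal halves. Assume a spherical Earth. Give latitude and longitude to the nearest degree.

≈ (15°N, 142°E)

Convert each endpoint to a unit vector on the sphere (x = cos φ cos λ, y = cos φ sin λ, z = sin φ).
The central angle between the endpoints is δ = arccos(p₁·p₂) ≈ 2.514 rad (144.0°).
Interpolate at f = 1/2 with slerp weights a = sin((1−f)δ)/sin δ ≈ 1.620, b = sin(fδ)/sin δ ≈ 1.620.
p = a·p₁ + b·p₂ ≈ (-0.759, 0.597, 0.262); φ = arcsin(p_z) ≈ 15.18°, λ = atan2(p_y, p_x) ≈ 141.82°.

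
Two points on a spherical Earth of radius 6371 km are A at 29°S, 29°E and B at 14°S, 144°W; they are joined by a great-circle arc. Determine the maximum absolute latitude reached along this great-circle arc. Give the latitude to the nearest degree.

≈ 81°S

The great circle lies in the plane with unit normal n̂ = (p₁ × p₂)/|p₁ × p₂|.
Here n̂_z ≈ -0.150; the vertex latitude is φ_max = arccos|n̂_z| ≈ 81.4°.
Check via Clairaut: cos φ_max = |cos φ₁| · sin C = cos(29.0°)·sin(170.1°) ≈ 0.150, again giving ≈ 81.4°.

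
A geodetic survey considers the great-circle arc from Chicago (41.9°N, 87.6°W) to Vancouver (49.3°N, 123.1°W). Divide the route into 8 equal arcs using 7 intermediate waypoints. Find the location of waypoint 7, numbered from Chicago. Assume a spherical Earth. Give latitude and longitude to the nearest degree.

≈ (49°N, 118°W)

From cos δ = sin φ₁ sin φ₂ + cos φ₁ cos φ₂ cos Δλ, the central angle is δ ≈ 0.448 rad (25.7°).
Interpolate at f = 7/8 with slerp weights a = sin((1−f)δ)/sin δ ≈ 0.129, b = sin(fδ)/sin δ ≈ 0.882.
p = a·p₁ + b·p₂ ≈ (-0.310, -0.578, 0.755); φ = arcsin(p_z) ≈ 49.02°, λ = atan2(p_y, p_x) ≈ -118.21°.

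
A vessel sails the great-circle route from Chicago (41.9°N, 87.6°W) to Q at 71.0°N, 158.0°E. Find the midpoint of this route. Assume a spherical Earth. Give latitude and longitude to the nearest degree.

≈ 67°N, 114°W

Convert each endpoint to a unit vector on the sphere (x = cos φ cos λ, y = cos φ sin λ, z = sin φ).
The central angle between the endpoints is δ = arccos(p₁·p₂) ≈ 1.011 rad (57.9°).
Interpolate at f = 1/2 with slerp weights a = sin((1−f)δ)/sin δ ≈ 0.571, b = sin(fδ)/sin δ ≈ 0.571.
p = a·p₁ + b·p₂ ≈ (-0.155, -0.355, 0.922); φ = arcsin(p_z) ≈ 67.20°, λ = atan2(p_y, p_x) ≈ -113.53°.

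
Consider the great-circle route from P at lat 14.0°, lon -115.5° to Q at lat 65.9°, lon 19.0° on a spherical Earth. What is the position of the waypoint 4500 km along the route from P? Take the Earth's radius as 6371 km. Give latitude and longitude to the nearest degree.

≈ lat 52°, lon -98°

Write both endpoints as unit vectors p₁, p₂ with components (cos φ cos λ, cos φ sin λ, sin φ).
The central angle between the endpoints is δ = arccos(p₁·p₂) ≈ 1.628 rad (93.3°). The total great-circle distance is δ·R ≈ 1.628 × 6371 ≈ 10370 km, so the target fraction is f = 4500/10370 ≈ 0.434.
Interpolate at f ≈ 0.434 with slerp weights a = sin((1−f)δ)/sin δ ≈ 0.798, b = sin(fδ)/sin δ ≈ 0.650.
p = a·p₁ + b·p₂ ≈ (-0.082, -0.612, 0.786); φ = arcsin(p_z) ≈ 51.85°, λ = atan2(p_y, p_x) ≈ -97.65°.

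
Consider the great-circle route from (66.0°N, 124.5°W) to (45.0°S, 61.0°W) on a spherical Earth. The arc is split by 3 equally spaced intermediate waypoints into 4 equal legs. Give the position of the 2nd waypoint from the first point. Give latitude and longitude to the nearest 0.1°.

≈ (12.1°N, 83.3°W)

The haversine formula gives a central angle δ ≈ 2.115 rad (121.2°) between the endpoints.
Interpolate at f = 2/4 with slerp weights a = sin((1−f)δ)/sin δ ≈ 1.018, b = sin(fδ)/sin δ ≈ 1.018.
p = a·p₁ + b·p₂ ≈ (0.114, -0.971, 0.210); φ = arcsin(p_z) ≈ 12.13°, λ = atan2(p_y, p_x) ≈ -83.28°.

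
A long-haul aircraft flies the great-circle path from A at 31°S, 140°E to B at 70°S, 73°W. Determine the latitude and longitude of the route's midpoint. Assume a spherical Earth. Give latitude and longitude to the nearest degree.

≈ 68°S, 158°E

Write both endpoints as unit vectors p₁, p₂ with components (cos φ cos λ, cos φ sin λ, sin φ).
The central angle between the endpoints is δ = arccos(p₁·p₂) ≈ 1.330 rad (76.2°).
Interpolate at f = 1/2 with slerp weights a = sin((1−f)δ)/sin δ ≈ 0.635, b = sin(fδ)/sin δ ≈ 0.635.
p = a·p₁ + b·p₂ ≈ (-0.354, 0.142, -0.924); φ = arcsin(p_z) ≈ -67.59°, λ = atan2(p_y, p_x) ≈ 158.09°.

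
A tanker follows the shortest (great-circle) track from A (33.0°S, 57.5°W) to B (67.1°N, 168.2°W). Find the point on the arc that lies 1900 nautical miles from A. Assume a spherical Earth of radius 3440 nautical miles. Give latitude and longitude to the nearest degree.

Convert each endpoint to a unit vector on the sphere (x = cos φ cos λ, y = cos φ sin λ, z = sin φ).
The central angle between the endpoints is δ = arccos(p₁·p₂) ≈ 2.236 rad (128.1°). The total great-circle distance is δ·R ≈ 2.236 × 3440 ≈ 7691 nmi, so the target fraction is f = 1900/7691 ≈ 0.247.
Interpolate at f ≈ 0.247 with slerp weights a = sin((1−f)δ)/sin δ ≈ 1.263, b = sin(fδ)/sin δ ≈ 0.667.
p = a·p₁ + b·p₂ ≈ (0.315, -0.946, -0.074); φ = arcsin(p_z) ≈ -4.22°, λ = atan2(p_y, p_x) ≈ -71.58°.

≈ (4°S, 72°W)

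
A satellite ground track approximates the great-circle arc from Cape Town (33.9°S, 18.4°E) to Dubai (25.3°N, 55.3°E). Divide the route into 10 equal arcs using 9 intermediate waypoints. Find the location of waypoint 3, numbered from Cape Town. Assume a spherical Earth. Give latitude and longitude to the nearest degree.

≈ 17°S, 31°E

The haversine formula gives a central angle δ ≈ 1.201 rad (68.8°) between the endpoints.
Interpolate at f = 3/10 with slerp weights a = sin((1−f)δ)/sin δ ≈ 0.799, b = sin(fδ)/sin δ ≈ 0.378.
p = a·p₁ + b·p₂ ≈ (0.824, 0.490, -0.284); φ = arcsin(p_z) ≈ -16.51°, λ = atan2(p_y, p_x) ≈ 30.76°.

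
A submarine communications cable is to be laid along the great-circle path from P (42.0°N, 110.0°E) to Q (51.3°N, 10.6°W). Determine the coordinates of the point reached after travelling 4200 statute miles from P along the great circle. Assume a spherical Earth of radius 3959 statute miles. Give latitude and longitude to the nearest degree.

The haversine formula gives a central angle δ ≈ 1.281 rad (73.4°) between the endpoints. The total great-circle distance is δ·R ≈ 1.281 × 3959 ≈ 5072 mi, so the target fraction is f = 4200/5072 ≈ 0.828.
Interpolate at f ≈ 0.828 with slerp weights a = sin((1−f)δ)/sin δ ≈ 0.228, b = sin(fδ)/sin δ ≈ 0.911.
p = a·p₁ + b·p₂ ≈ (0.502, 0.054, 0.863); φ = arcsin(p_z) ≈ 59.69°, λ = atan2(p_y, p_x) ≈ 6.19°.

≈ (60°N, 6°E)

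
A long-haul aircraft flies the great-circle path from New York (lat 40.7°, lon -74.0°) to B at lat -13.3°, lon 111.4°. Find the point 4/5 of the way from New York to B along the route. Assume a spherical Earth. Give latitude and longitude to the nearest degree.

From cos δ = sin φ₁ sin φ₂ + cos φ₁ cos φ₂ cos Δλ, the central angle is δ ≈ 2.656 rad (152.2°).
Interpolate at f = 4/5 with slerp weights a = sin((1−f)δ)/sin δ ≈ 1.086, b = sin(fδ)/sin δ ≈ 1.823.
p = a·p₁ + b·p₂ ≈ (-0.420, 0.860, 0.289); φ = arcsin(p_z) ≈ 16.79°, λ = atan2(p_y, p_x) ≈ 116.04°.

≈ lat 17°, lon 116°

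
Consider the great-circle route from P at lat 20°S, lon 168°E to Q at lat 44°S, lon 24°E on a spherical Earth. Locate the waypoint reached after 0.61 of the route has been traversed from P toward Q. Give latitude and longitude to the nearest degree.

Convert each endpoint to a unit vector on the sphere (x = cos φ cos λ, y = cos φ sin λ, z = sin φ).
The central angle between the endpoints is δ = arccos(p₁·p₂) ≈ 1.885 rad (108.0°).
Interpolate at f = 0.61 with slerp weights a = sin((1−f)δ)/sin δ ≈ 0.705, b = sin(fδ)/sin δ ≈ 0.960.
p = a·p₁ + b·p₂ ≈ (-0.018, 0.419, -0.908); φ = arcsin(p_z) ≈ -65.23°, λ = atan2(p_y, p_x) ≈ 92.40°.

≈ lat 65°S, lon 92°E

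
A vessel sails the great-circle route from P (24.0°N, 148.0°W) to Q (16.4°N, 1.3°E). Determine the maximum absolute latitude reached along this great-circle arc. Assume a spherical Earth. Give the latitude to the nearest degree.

≈ 54°N

The great circle lies in the plane with unit normal n̂ = (p₁ × p₂)/|p₁ × p₂|.
Here n̂_z ≈ +0.581; the vertex latitude is φ_max = arccos|n̂_z| ≈ 54.4°.
Check via Clairaut: cos φ_max = |cos φ₁| · sin C = cos(24.0°)·sin(39.5°) ≈ 0.581, again giving ≈ 54.4°.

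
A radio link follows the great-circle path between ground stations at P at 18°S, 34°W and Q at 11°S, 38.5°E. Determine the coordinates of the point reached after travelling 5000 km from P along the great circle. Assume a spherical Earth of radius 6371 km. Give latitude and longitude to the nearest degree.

≈ 16°S, 13°E

Write both endpoints as unit vectors p₁, p₂ with components (cos φ cos λ, cos φ sin λ, sin φ).
The central angle between the endpoints is δ = arccos(p₁·p₂) ≈ 1.224 rad (70.1°). The total great-circle distance is δ·R ≈ 1.224 × 6371 ≈ 7799 km, so the target fraction is f = 5000/7799 ≈ 0.641.
Interpolate at f ≈ 0.641 with slerp weights a = sin((1−f)δ)/sin δ ≈ 0.452, b = sin(fδ)/sin δ ≈ 0.751.
p = a·p₁ + b·p₂ ≈ (0.934, 0.219, -0.283); φ = arcsin(p_z) ≈ -16.45°, λ = atan2(p_y, p_x) ≈ 13.18°.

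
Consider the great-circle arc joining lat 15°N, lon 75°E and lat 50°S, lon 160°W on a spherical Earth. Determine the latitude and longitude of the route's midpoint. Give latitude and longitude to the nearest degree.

≈ lat 32°S, lon 116°E

The haversine formula gives a central angle δ ≈ 2.158 rad (123.7°) between the endpoints.
Interpolate at f = 1/2 with slerp weights a = sin((1−f)δ)/sin δ ≈ 1.059, b = sin(fδ)/sin δ ≈ 1.059.
p = a·p₁ + b·p₂ ≈ (-0.375, 0.755, -0.537); φ = arcsin(p_z) ≈ -32.50°, λ = atan2(p_y, p_x) ≈ 116.40°.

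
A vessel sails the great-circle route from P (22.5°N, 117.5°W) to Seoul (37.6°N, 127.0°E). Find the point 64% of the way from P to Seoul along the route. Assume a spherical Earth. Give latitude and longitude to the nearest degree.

From cos δ = sin φ₁ sin φ₂ + cos φ₁ cos φ₂ cos Δλ, the central angle is δ ≈ 1.653 rad (94.7°).
Interpolate at f = 0.64 with slerp weights a = sin((1−f)δ)/sin δ ≈ 0.562, b = sin(fδ)/sin δ ≈ 0.874.
p = a·p₁ + b·p₂ ≈ (-0.657, 0.092, 0.749); φ = arcsin(p_z) ≈ 48.46°, λ = atan2(p_y, p_x) ≈ 172.00°.

≈ (48°N, 172°E)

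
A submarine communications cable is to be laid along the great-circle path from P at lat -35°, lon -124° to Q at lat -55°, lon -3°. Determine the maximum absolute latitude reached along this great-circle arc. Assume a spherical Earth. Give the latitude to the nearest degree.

The great circle lies in the plane with unit normal n̂ = (p₁ × p₂)/|p₁ × p₂|.
Here n̂_z ≈ +0.414; the vertex latitude is φ_max = arccos|n̂_z| ≈ 65.6°.

≈ -66°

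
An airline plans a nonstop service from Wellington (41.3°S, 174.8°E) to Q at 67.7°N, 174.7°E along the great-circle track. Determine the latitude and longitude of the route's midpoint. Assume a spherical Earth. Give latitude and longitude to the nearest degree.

Convert each endpoint to a unit vector on the sphere (x = cos φ cos λ, y = cos φ sin λ, z = sin φ).
The central angle between the endpoints is δ = arccos(p₁·p₂) ≈ 1.902 rad (109.0°).
Interpolate at f = 1/2 with slerp weights a = sin((1−f)δ)/sin δ ≈ 0.861, b = sin(fδ)/sin δ ≈ 0.861.
p = a·p₁ + b·p₂ ≈ (-0.970, 0.089, 0.228); φ = arcsin(p_z) ≈ 13.20°, λ = atan2(p_y, p_x) ≈ 174.77°.

≈ 13°N, 175°E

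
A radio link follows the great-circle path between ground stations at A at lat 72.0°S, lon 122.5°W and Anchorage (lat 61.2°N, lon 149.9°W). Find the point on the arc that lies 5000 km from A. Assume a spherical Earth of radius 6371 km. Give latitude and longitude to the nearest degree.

≈ lat 28°S, lon 137°W

From cos δ = sin φ₁ sin φ₂ + cos φ₁ cos φ₂ cos Δλ, the central angle is δ ≈ 2.348 rad (134.5°). The total great-circle distance is δ·R ≈ 2.348 × 6371 ≈ 14959 km, so the target fraction is f = 5000/14959 ≈ 0.334.
Interpolate at f ≈ 0.334 with slerp weights a = sin((1−f)δ)/sin δ ≈ 1.403, b = sin(fδ)/sin δ ≈ 0.991.
p = a·p₁ + b·p₂ ≈ (-0.646, -0.605, -0.465); φ = arcsin(p_z) ≈ -27.73°, λ = atan2(p_y, p_x) ≈ -136.88°.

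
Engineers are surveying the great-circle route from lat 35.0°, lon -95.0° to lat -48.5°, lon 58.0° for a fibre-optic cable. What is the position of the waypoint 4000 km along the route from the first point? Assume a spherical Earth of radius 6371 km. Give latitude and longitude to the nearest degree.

Convert each endpoint to a unit vector on the sphere (x = cos φ cos λ, y = cos φ sin λ, z = sin φ).
The central angle between the endpoints is δ = arccos(p₁·p₂) ≈ 2.722 rad (156.0°). The total great-circle distance is δ·R ≈ 2.722 × 6371 ≈ 17341 km, so the target fraction is f = 4000/17341 ≈ 0.231.
Interpolate at f ≈ 0.231 with slerp weights a = sin((1−f)δ)/sin δ ≈ 2.126, b = sin(fδ)/sin δ ≈ 1.442.
p = a·p₁ + b·p₂ ≈ (0.354, -0.925, 0.140); φ = arcsin(p_z) ≈ 8.03°, λ = atan2(p_y, p_x) ≈ -69.03°.

≈ lat 8°, lon -69°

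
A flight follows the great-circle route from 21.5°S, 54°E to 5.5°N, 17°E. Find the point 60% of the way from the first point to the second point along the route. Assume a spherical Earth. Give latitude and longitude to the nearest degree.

≈ 6°S, 31°E

Write both endpoints as unit vectors p₁, p₂ with components (cos φ cos λ, cos φ sin λ, sin φ).
The central angle between the endpoints is δ = arccos(p₁·p₂) ≈ 0.789 rad (45.2°).
Interpolate at f = 0.60 with slerp weights a = sin((1−f)δ)/sin δ ≈ 0.437, b = sin(fδ)/sin δ ≈ 0.642.
p = a·p₁ + b·p₂ ≈ (0.851, 0.516, -0.099); φ = arcsin(p_z) ≈ -5.67°, λ = atan2(p_y, p_x) ≈ 31.25°.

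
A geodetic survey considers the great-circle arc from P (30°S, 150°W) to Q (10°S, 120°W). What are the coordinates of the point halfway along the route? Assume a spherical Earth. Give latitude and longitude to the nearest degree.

Write both endpoints as unit vectors p₁, p₂ with components (cos φ cos λ, cos φ sin λ, sin φ).
The central angle between the endpoints is δ = arccos(p₁·p₂) ≈ 0.600 rad (34.4°).
Interpolate at f = 1/2 with slerp weights a = sin((1−f)δ)/sin δ ≈ 0.523, b = sin(fδ)/sin δ ≈ 0.523.
p = a·p₁ + b·p₂ ≈ (-0.650, -0.673, -0.353); φ = arcsin(p_z) ≈ -20.64°, λ = atan2(p_y, p_x) ≈ -134.01°.

≈ (21°S, 134°W)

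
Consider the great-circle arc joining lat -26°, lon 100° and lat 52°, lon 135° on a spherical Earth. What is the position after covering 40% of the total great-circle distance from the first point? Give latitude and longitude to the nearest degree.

From cos δ = sin φ₁ sin φ₂ + cos φ₁ cos φ₂ cos Δλ, the central angle is δ ≈ 1.463 rad (83.8°).
Interpolate at f = 0.40 with slerp weights a = sin((1−f)δ)/sin δ ≈ 0.774, b = sin(fδ)/sin δ ≈ 0.556.
p = a·p₁ + b·p₂ ≈ (-0.363, 0.927, 0.099); φ = arcsin(p_z) ≈ 5.66°, λ = atan2(p_y, p_x) ≈ 111.37°.

≈ lat 6°, lon 111°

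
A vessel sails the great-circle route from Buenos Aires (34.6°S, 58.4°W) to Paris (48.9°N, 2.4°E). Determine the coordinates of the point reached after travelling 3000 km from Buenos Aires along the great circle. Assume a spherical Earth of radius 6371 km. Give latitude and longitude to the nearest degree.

The haversine formula gives a central angle δ ≈ 1.735 rad (99.4°) between the endpoints. The total great-circle distance is δ·R ≈ 1.735 × 6371 ≈ 11057 km, so the target fraction is f = 3000/11057 ≈ 0.271.
Interpolate at f ≈ 0.271 with slerp weights a = sin((1−f)δ)/sin δ ≈ 0.967, b = sin(fδ)/sin δ ≈ 0.460.
p = a·p₁ + b·p₂ ≈ (0.719, -0.665, -0.202); φ = arcsin(p_z) ≈ -11.67°, λ = atan2(p_y, p_x) ≈ -42.77°.

≈ 12°S, 43°W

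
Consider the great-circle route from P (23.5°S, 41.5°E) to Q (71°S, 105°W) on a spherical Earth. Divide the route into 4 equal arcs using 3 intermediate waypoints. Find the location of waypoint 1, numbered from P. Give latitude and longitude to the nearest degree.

≈ (44°S, 36°E)

Convert each endpoint to a unit vector on the sphere (x = cos φ cos λ, y = cos φ sin λ, z = sin φ).
The central angle between the endpoints is δ = arccos(p₁·p₂) ≈ 1.442 rad (82.6°).
Interpolate at f = 1/4 with slerp weights a = sin((1−f)δ)/sin δ ≈ 0.890, b = sin(fδ)/sin δ ≈ 0.356.
p = a·p₁ + b·p₂ ≈ (0.581, 0.429, -0.691); φ = arcsin(p_z) ≈ -43.73°, λ = atan2(p_y, p_x) ≈ 36.42°.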